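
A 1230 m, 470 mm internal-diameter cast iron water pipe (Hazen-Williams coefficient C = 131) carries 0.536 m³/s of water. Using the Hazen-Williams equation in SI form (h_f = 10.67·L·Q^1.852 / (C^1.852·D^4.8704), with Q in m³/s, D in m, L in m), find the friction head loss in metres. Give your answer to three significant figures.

h_f ≈ 19.6 m

h_f = 10.67·1230·0.536^1.852 / (131^1.852·0.470^4.8704) = 19.60 m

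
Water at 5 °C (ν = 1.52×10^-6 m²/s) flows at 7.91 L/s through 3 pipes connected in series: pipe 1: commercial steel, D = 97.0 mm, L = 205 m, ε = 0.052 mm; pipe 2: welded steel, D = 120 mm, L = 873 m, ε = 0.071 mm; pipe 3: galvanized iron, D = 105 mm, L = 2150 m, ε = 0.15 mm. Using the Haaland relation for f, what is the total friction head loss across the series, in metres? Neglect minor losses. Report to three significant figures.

H ≈ 27.8 m

Pipe 1: V = 1.070 m/s, Re = 6.83×10^4, ε/D = 5.36×10^-4, f = 0.02129, h_1 = f(L/D)V²/2g = 2.628 m
Pipe 2: V = 0.6994 m/s, Re = 5.52×10^4, ε/D = 5.92×10^-4, f = 0.02218, h_2 = f(L/D)V²/2g = 4.023 m
Pipe 3: V = 0.9135 m/s, Re = 6.31×10^4, ε/D = 0.00143, f = 0.02428, h_3 = f(L/D)V²/2g = 21.14 m
Series → Q common, losses add: H = Σh = 27.79 m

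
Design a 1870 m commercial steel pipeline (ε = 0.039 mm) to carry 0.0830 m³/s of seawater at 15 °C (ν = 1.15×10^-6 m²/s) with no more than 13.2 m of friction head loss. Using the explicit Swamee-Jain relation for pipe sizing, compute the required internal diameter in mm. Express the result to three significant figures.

D ≈ 266 mm

Swamee-Jain (Type III): D = 0.66·[ε^1.25·(LQ²/(gh_f))^4.75 + ν·Q^9.4·(L/(gh_f))^5.2]^0.04
LQ²/(gh_f) = 0.09948; L/(gh_f) = 14.44
Term 1 = ε^1.25·(…)^4.75 = 5.35×10^-11; Term 2 = ν·Q^9.4·(…)^5.2 = 8.51×10^-11
D = 0.66·(5.35×10^-11 + 8.51×10^-11)^0.04 = 0.2662 m = 266 mm
Check: V = 1.49 m/s, Re = 3.45×10^5, f = 0.01559, h_f = 12.4 m ≈ 13.2 m ✓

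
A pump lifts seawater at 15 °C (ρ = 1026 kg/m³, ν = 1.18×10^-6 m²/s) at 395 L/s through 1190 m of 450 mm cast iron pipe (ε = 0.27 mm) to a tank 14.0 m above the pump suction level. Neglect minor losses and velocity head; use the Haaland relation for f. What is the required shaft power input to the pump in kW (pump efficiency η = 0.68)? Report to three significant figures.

V = 4Q/(πD²) = 2.484 m/s; Re = 9.47×10^5; ε/D = 6.00×10^-4; f = 0.01785
h_f = f(L/D)V²/2g = 14.84 m
Total head H = z + h_f = 14.0 + 14.84 = 28.84 m
P_hyd = ρgQH = 1026·9.81·0.395·28.84 = 114.6 kW
P_shaft = P_hyd/η = 114.6/0.68 = 168.6 kW

P_shaft ≈ 169 kW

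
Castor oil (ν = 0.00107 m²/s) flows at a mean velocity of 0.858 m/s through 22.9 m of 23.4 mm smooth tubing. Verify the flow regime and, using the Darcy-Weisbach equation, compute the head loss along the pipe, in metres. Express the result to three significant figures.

h_f ≈ 125 m

Re = VD/ν = 0.858·0.02340/0.00107 = 18.8 → laminar (Re < 2300)
f = 64/Re = 3.411
h_f = f(L/D)V²/(2g) = 3.411·(22.9/0.02340)·0.858²/(2·9.81) = 125.2 m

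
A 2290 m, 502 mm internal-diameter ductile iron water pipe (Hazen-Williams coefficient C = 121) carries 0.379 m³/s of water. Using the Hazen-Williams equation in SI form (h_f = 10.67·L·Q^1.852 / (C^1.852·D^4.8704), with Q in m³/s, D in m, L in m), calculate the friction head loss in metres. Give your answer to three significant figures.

h_f = 10.67·2290·0.379^1.852 / (121^1.852·0.502^4.8704) = 16.14 m

h_f ≈ 16.1 m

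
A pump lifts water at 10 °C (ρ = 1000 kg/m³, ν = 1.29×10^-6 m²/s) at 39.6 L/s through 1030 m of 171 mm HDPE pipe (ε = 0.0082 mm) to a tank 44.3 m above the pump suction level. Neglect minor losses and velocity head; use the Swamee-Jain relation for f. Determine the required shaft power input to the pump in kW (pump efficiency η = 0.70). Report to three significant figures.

V = 4Q/(πD²) = 1.724 m/s; Re = 2.29×10^5; ε/D = 4.80×10^-5; f = 0.01560
h_f = f(L/D)V²/2g = 14.24 m
Total head H = z + h_f = 44.3 + 14.24 = 58.54 m
P_hyd = ρgQH = 1000·9.81·0.0396·58.54 = 22.74 kW
P_shaft = P_hyd/η = 22.74/0.70 = 32.49 kW

P_shaft ≈ 32.5 kW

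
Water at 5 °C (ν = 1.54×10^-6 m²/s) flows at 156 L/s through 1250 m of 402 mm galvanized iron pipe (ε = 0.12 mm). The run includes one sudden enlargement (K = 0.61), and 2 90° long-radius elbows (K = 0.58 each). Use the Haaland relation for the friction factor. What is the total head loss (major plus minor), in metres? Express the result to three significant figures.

H_L ≈ 4.13 m

V = 4Q/(πD²) = 1.229 m/s; V²/2g = 0.07700 m
Re = 3.21×10^5, ε/D = 2.99×10^-4 → f = 0.01669 (Haaland)
Major: h_f = f(L/D)·V²/2g = 0.01669·3109·0.07700 = 3.996 m
Minor: ΣK = 1.77; h_m = ΣK·V²/2g = 0.1363 m
Total H_L = 3.996 + 0.1363 = 4.133 m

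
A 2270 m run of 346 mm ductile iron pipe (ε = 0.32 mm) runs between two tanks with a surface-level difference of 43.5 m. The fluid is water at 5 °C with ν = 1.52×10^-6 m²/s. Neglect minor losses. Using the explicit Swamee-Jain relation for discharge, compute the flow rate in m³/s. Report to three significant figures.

Q ≈ 0.241 m³/s

Swamee-Jain (Type II): Q = -0.965·√(gD⁵h_f/L)·ln[ε/(3.7D) + √(3.17ν²L/(gD³h_f))]
√(gD⁵h_f/L) = √(9.81·0.346⁵·43.5/2270) = 0.03053
ε/(3.7D) = 2.50×10^-4; √(3.17ν²L/(gD³h_f)) = 3.07×10^-5
Q = -0.965·0.03053·ln(2.806×10^-4) = 0.2410 m³/s
Check: V = 2.56 m/s, Re = 5.83×10^5, f = 0.01993, h_f = 43.8 m ≈ 43.5 m ✓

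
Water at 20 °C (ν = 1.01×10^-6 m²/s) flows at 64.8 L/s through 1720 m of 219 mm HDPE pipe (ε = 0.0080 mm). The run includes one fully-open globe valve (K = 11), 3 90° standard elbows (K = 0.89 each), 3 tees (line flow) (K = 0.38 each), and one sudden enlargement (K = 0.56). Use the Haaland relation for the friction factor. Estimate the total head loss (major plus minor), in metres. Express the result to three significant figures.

V = 4Q/(πD²) = 1.720 m/s; V²/2g = 0.1508 m
Re = 3.73×10^5, ε/D = 3.65×10^-5 → f = 0.01414 (Haaland)
Major: h_f = f(L/D)·V²/2g = 0.01414·7854·0.1508 = 16.75 m
Minor: ΣK = 15.4; h_m = ΣK·V²/2g = 2.318 m
Total H_L = 16.75 + 2.318 = 19.07 m

H_L ≈ 19.1 m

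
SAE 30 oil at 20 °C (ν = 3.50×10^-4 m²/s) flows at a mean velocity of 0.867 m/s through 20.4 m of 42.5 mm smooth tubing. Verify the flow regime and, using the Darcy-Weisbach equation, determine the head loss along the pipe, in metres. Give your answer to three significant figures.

h_f ≈ 11.2 m

Re = VD/ν = 0.867·0.04250/3.50×10^-4 = 105 → laminar (Re < 2300)
f = 64/Re = 0.6079
h_f = f(L/D)V²/(2g) = 0.6079·(20.4/0.04250)·0.867²/(2·9.81) = 11.18 m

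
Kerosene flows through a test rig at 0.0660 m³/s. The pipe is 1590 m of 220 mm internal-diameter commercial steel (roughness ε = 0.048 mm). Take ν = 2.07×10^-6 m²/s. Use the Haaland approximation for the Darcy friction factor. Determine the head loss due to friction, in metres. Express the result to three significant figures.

h_f ≈ 19.1 m

V = 4Q/(πD²) = 4·0.0660/(π·0.220²) = 1.736 m/s
Re = VD/ν = 1.736·0.220/2.07×10^-6 = 1.85×10^5 → turbulent
ε/D = 0.048/220 = 2.18×10^-4
Haaland: f = 0.01717
h_f = f(L/D)V²/(2g) = 0.01717·(1590/0.220)·1.736²/(2·9.81) = 19.07 m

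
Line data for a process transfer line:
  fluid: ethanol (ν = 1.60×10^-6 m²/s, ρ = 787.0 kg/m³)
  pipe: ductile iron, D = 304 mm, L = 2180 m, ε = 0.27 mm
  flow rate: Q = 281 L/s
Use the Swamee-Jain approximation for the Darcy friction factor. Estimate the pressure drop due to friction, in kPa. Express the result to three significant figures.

Δp ≈ 830 kPa

V = 4Q/(πD²) = 4·0.281/(π·0.304²) = 3.871 m/s
Re = VD/ν = 3.871·0.304/1.60×10^-6 = 7.36×10^5 → turbulent
ε/D = 0.27/304 = 8.88×10^-4
Swamee-Jain: f = 0.01963
h_f = f(L/D)V²/(2g) = 0.01963·(2180/0.304)·3.871²/(2·9.81) = 107.6 m
Δp = ρg·h_f = 787.0·9.81·107.6 = 830.4 kPa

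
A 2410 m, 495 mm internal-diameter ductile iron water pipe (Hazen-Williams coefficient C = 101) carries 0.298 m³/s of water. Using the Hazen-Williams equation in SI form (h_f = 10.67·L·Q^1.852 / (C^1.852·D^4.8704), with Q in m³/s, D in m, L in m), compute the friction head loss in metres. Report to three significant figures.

h_f ≈ 16.3 m

h_f = 10.67·2410·0.298^1.852 / (101^1.852·0.495^4.8704) = 16.29 m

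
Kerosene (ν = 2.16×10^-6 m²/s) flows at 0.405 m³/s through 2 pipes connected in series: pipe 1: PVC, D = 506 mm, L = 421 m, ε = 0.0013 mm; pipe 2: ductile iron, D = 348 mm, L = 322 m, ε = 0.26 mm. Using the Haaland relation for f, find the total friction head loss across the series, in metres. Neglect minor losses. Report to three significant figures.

H ≈ 18.4 m

Pipe 1: V = 2.014 m/s, Re = 4.72×10^5, ε/D = 2.57×10^-6, f = 0.01323, h_1 = f(L/D)V²/2g = 2.275 m
Pipe 2: V = 4.258 m/s, Re = 6.86×10^5, ε/D = 7.47×10^-4, f = 0.01882, h_2 = f(L/D)V²/2g = 16.09 m
Series → Q common, losses add: H = Σh = 18.37 m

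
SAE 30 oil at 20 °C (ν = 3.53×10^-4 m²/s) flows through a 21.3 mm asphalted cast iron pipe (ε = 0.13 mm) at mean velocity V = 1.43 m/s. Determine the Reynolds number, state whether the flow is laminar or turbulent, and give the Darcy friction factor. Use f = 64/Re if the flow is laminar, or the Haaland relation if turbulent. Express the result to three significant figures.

Re = VD/ν = 1.430·0.0213/3.53×10^-4 = 86.3
Re < 2300 → laminar → f = 64/Re = 0.7417

Re ≈ 86.3; laminar; f = 64/Re ≈ 0.742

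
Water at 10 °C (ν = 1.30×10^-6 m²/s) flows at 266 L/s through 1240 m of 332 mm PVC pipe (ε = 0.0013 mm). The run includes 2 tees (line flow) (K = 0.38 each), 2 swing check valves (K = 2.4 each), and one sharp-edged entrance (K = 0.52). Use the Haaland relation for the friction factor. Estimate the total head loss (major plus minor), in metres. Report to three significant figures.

H_L ≈ 24.7 m

V = 4Q/(πD²) = 3.073 m/s; V²/2g = 0.4812 m
Re = 7.85×10^5, ε/D = 3.92×10^-6 → f = 0.01213 (Haaland)
Major: h_f = f(L/D)·V²/2g = 0.01213·3735·0.4812 = 21.80 m
Minor: ΣK = 6.08; h_m = ΣK·V²/2g = 2.926 m
Total H_L = 21.80 + 2.926 = 24.72 m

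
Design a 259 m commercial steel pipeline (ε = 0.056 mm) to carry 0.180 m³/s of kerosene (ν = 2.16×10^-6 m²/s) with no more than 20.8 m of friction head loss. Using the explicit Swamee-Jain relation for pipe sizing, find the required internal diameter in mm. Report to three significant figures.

Swamee-Jain (Type III): D = 0.66·[ε^1.25·(LQ²/(gh_f))^4.75 + ν·Q^9.4·(L/(gh_f))^5.2]^0.04
LQ²/(gh_f) = 0.04113; L/(gh_f) = 1.269
Term 1 = ε^1.25·(…)^4.75 = 1.27×10^-12; Term 2 = ν·Q^9.4·(…)^5.2 = 7.46×10^-13
D = 0.66·(1.27×10^-12 + 7.46×10^-13)^0.04 = 0.2247 m = 225 mm
Check: V = 4.54 m/s, Re = 4.72×10^5, f = 0.01602, h_f = 19.4 m ≈ 20.8 m ✓

D ≈ 225 mm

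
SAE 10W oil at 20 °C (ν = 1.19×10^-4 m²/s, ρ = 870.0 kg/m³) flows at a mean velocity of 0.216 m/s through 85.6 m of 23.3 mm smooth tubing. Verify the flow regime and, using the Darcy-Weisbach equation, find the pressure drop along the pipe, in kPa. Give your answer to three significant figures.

Re = VD/ν = 0.216·0.02330/1.19×10^-4 = 42.3 → laminar (Re < 2300)
f = 64/Re = 1.513
h_f = f(L/D)V²/(2g) = 1.513·(85.6/0.02330)·0.216²/(2·9.81) = 13.22 m
Δp = ρg·h_f = 870.0·9.81·13.22 = 112.8 kPa

Δp ≈ 113 kPa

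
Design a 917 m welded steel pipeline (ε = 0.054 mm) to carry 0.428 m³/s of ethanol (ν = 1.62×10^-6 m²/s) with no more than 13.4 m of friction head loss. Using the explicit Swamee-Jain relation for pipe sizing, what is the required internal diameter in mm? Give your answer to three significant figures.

D ≈ 434 mm

Swamee-Jain (Type III): D = 0.66·[ε^1.25·(LQ²/(gh_f))^4.75 + ν·Q^9.4·(L/(gh_f))^5.2]^0.04
LQ²/(gh_f) = 1.278; L/(gh_f) = 6.976
Term 1 = ε^1.25·(…)^4.75 = 1.48×10^-5; Term 2 = ν·Q^9.4·(…)^5.2 = 1.35×10^-5
D = 0.66·(1.48×10^-5 + 1.35×10^-5)^0.04 = 0.4342 m = 434 mm
Check: V = 2.89 m/s, Re = 7.75×10^5, f = 0.01414, h_f = 12.7 m ≈ 13.4 m ✓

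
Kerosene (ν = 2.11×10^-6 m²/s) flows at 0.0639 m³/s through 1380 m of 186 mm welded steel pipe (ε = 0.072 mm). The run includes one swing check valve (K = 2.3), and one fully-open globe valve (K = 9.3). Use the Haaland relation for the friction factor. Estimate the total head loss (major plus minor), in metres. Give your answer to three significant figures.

V = 4Q/(πD²) = 2.352 m/s; V²/2g = 0.2819 m
Re = 2.07×10^5, ε/D = 3.87×10^-4 → f = 0.01796 (Haaland)
Major: h_f = f(L/D)·V²/2g = 0.01796·7419·0.2819 = 37.55 m
Minor: ΣK = 11.6; h_m = ΣK·V²/2g = 3.270 m
Total H_L = 37.55 + 3.270 = 40.82 m

H_L ≈ 40.8 m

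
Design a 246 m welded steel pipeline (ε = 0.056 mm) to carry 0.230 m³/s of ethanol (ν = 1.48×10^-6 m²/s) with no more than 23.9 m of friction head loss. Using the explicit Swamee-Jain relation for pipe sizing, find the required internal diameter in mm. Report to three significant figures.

D ≈ 236 mm

Swamee-Jain (Type III): D = 0.66·[ε^1.25·(LQ²/(gh_f))^4.75 + ν·Q^9.4·(L/(gh_f))^5.2]^0.04
LQ²/(gh_f) = 0.05550; L/(gh_f) = 1.049
Term 1 = ε^1.25·(…)^4.75 = 5.26×10^-12; Term 2 = ν·Q^9.4·(…)^5.2 = 1.90×10^-12
D = 0.66·(5.26×10^-12 + 1.90×10^-12)^0.04 = 0.2364 m = 236 mm
Check: V = 5.24 m/s, Re = 8.37×10^5, f = 0.01530, h_f = 22.3 m ≈ 23.9 m ✓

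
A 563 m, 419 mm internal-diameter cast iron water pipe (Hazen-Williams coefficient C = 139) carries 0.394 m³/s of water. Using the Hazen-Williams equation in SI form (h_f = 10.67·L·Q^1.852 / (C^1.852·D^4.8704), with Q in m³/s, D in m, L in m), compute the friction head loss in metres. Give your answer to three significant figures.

h_f = 10.67·563·0.394^1.852 / (139^1.852·0.419^4.8704) = 7.955 m

h_f ≈ 7.95 m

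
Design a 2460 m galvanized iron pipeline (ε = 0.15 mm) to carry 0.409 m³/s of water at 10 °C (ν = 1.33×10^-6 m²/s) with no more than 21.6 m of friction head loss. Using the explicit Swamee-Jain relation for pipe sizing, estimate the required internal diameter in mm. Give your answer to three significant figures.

Swamee-Jain (Type III): D = 0.66·[ε^1.25·(LQ²/(gh_f))^4.75 + ν·Q^9.4·(L/(gh_f))^5.2]^0.04
LQ²/(gh_f) = 1.942; L/(gh_f) = 11.61
Term 1 = ε^1.25·(…)^4.75 = 3.88×10^-4; Term 2 = ν·Q^9.4·(…)^5.2 = 1.03×10^-4
D = 0.66·(3.88×10^-4 + 1.03×10^-4)^0.04 = 0.4866 m = 487 mm
Check: V = 2.20 m/s, Re = 8.05×10^5, f = 0.01599, h_f = 19.9 m ≈ 21.6 m ✓

D ≈ 487 mm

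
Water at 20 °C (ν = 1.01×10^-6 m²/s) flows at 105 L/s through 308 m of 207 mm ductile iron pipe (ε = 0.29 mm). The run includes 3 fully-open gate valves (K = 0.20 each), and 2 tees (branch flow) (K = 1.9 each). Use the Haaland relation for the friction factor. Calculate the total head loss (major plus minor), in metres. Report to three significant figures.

V = 4Q/(πD²) = 3.120 m/s; V²/2g = 0.4962 m
Re = 6.39×10^5, ε/D = 0.00140 → f = 0.02172 (Haaland)
Major: h_f = f(L/D)·V²/2g = 0.02172·1488·0.4962 = 16.03 m
Minor: ΣK = 4.40; h_m = ΣK·V²/2g = 2.183 m
Total H_L = 16.03 + 2.183 = 18.22 m

H_L ≈ 18.2 m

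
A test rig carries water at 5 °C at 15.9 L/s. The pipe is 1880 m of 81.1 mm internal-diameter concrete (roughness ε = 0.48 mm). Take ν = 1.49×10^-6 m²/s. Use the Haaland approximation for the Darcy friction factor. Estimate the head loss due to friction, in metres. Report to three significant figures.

V = 4Q/(πD²) = 4·0.0159/(π·0.0811²) = 3.078 m/s
Re = VD/ν = 3.078·0.0811/1.49×10^-6 = 1.68×10^5 → turbulent
ε/D = 0.48/81.1 = 0.00592
Haaland: f = 0.03251
h_f = f(L/D)V²/(2g) = 0.03251·(1880/0.0811)·3.078²/(2·9.81) = 363.9 m

h_f ≈ 364 m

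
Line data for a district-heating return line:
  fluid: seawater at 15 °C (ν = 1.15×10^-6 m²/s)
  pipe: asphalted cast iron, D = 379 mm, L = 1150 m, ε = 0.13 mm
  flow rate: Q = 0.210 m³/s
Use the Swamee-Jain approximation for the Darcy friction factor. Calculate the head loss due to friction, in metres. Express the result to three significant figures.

h_f ≈ 8.84 m

V = 4Q/(πD²) = 4·0.210/(π·0.379²) = 1.861 m/s
Re = VD/ν = 1.861·0.379/1.15×10^-6 = 6.13×10^5 → turbulent
ε/D = 0.13/379 = 3.43×10^-4
Swamee-Jain: f = 0.01650
h_f = f(L/D)V²/(2g) = 0.01650·(1150/0.379)·1.861²/(2·9.81) = 8.843 m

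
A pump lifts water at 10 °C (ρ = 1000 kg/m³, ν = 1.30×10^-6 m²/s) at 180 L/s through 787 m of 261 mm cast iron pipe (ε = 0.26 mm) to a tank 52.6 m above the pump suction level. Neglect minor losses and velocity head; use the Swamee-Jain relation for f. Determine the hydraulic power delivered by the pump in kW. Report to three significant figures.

P_hyd ≈ 155 kW

V = 4Q/(πD²) = 3.364 m/s; Re = 6.75×10^5; ε/D = 9.96×10^-4; f = 0.02017
h_f = f(L/D)V²/2g = 35.09 m
Total head H = z + h_f = 52.6 + 35.09 = 87.69 m
P_hyd = ρgQH = 1000·9.81·0.180·87.69 = 154.8 kW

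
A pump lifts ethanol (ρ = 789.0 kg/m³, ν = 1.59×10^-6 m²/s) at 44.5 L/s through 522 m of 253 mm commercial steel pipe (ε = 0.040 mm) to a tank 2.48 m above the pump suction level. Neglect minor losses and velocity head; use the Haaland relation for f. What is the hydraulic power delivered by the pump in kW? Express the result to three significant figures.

P_hyd ≈ 1.35 kW

V = 4Q/(πD²) = 0.8852 m/s; Re = 1.41×10^5; ε/D = 1.58×10^-4; f = 0.01750
h_f = f(L/D)V²/2g = 1.442 m
Total head H = z + h_f = 2.48 + 1.442 = 3.922 m
P_hyd = ρgQH = 789.0·9.81·0.0445·3.922 = 1.351 kW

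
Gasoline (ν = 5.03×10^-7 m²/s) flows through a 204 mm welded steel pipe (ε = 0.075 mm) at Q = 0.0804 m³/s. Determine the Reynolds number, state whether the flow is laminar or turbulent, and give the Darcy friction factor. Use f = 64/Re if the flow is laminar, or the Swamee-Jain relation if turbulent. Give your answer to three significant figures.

V = 4Q/(πD²) = 2.460 m/s
Re = VD/ν = 2.460·0.204/5.03×10^-7 = 9.98×10^5
Re > 4000 → turbulent; ε/D = 3.68×10^-4
Swamee-Jain: f = 0.01633

Re ≈ 9.98×10^5; turbulent; f ≈ 0.0163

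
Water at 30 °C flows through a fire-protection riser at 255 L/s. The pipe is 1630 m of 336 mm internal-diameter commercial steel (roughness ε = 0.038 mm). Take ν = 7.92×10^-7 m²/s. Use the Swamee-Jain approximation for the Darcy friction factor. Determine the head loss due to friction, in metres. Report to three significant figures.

V = 4Q/(πD²) = 4·0.255/(π·0.336²) = 2.876 m/s
Re = VD/ν = 2.876·0.336/7.92×10^-7 = 1.22×10^6 → turbulent
ε/D = 0.038/336 = 1.13×10^-4
Swamee-Jain: f = 0.01350
h_f = f(L/D)V²/(2g) = 0.01350·(1630/0.336)·2.876²/(2·9.81) = 27.60 m

h_f ≈ 27.6 m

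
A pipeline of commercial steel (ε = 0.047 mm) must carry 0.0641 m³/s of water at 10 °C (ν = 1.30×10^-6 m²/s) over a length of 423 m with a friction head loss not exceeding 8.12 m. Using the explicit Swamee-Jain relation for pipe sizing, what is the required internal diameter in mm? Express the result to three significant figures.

Swamee-Jain (Type III): D = 0.66·[ε^1.25·(LQ²/(gh_f))^4.75 + ν·Q^9.4·(L/(gh_f))^5.2]^0.04
LQ²/(gh_f) = 0.02182; L/(gh_f) = 5.310
Term 1 = ε^1.25·(…)^4.75 = 5.01×10^-14; Term 2 = ν·Q^9.4·(…)^5.2 = 4.67×10^-14
D = 0.66·(5.01×10^-14 + 4.67×10^-14)^0.04 = 0.1991 m = 199 mm
Check: V = 2.06 m/s, Re = 3.15×10^5, f = 0.01651, h_f = 7.59 m ≈ 8.12 m ✓

D ≈ 199 mm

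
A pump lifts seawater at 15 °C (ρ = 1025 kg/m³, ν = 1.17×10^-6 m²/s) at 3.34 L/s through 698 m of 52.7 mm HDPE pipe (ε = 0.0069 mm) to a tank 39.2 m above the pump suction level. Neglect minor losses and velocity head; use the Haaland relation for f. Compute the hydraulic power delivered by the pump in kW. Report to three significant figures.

V = 4Q/(πD²) = 1.531 m/s; Re = 6.90×10^4; ε/D = 1.31×10^-4; f = 0.01975
h_f = f(L/D)V²/2g = 31.27 m
Total head H = z + h_f = 39.2 + 31.27 = 70.47 m
P_hyd = ρgQH = 1025·9.81·0.00334·70.47 = 2.367 kW

P_hyd ≈ 2.37 kW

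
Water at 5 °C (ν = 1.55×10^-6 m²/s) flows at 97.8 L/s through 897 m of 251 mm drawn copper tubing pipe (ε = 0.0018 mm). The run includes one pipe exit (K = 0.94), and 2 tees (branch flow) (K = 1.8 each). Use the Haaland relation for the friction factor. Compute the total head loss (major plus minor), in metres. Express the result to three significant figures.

H_L ≈ 11.0 m

V = 4Q/(πD²) = 1.977 m/s; V²/2g = 0.1991 m
Re = 3.20×10^5, ε/D = 7.17×10^-6 → f = 0.01423 (Haaland)
Major: h_f = f(L/D)·V²/2g = 0.01423·3574·0.1991 = 10.13 m
Minor: ΣK = 4.54; h_m = ΣK·V²/2g = 0.9040 m
Total H_L = 10.13 + 0.9040 = 11.03 m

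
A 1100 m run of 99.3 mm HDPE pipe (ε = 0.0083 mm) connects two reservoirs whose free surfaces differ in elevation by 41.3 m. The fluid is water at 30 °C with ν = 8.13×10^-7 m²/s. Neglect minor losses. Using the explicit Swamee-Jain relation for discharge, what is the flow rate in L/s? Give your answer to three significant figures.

Swamee-Jain (Type II): Q = -0.965·√(gD⁵h_f/L)·ln[ε/(3.7D) + √(3.17ν²L/(gD³h_f))]
√(gD⁵h_f/L) = √(9.81·0.0993⁵·41.3/1100) = 0.001886
ε/(3.7D) = 2.26×10^-5; √(3.17ν²L/(gD³h_f)) = 7.62×10^-5
Q = -0.965·0.001886·ln(9.881×10^-5) = 0.01678 m³/s
Check: V = 2.17 m/s, Re = 2.65×10^5, f = 0.01556, h_f = 41.3 m ≈ 41.3 m ✓

Q ≈ 16.8 L/s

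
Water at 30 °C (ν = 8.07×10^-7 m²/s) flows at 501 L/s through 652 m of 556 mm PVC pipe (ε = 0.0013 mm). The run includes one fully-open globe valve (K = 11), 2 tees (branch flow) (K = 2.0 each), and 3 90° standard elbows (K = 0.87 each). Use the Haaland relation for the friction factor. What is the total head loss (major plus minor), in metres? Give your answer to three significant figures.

V = 4Q/(πD²) = 2.063 m/s; V²/2g = 0.2170 m
Re = 1.42×10^6, ε/D = 2.34×10^-6 → f = 0.01098 (Haaland)
Major: h_f = f(L/D)·V²/2g = 0.01098·1173·0.2170 = 2.794 m
Minor: ΣK = 17.6; h_m = ΣK·V²/2g = 3.822 m
Total H_L = 2.794 + 3.822 = 6.615 m

H_L ≈ 6.62 m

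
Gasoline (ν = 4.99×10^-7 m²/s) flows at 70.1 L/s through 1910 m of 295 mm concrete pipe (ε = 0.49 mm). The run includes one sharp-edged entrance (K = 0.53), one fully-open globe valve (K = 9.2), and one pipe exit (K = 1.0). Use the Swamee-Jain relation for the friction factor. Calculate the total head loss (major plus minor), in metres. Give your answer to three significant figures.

V = 4Q/(πD²) = 1.026 m/s; V²/2g = 0.05361 m
Re = 6.06×10^5, ε/D = 0.00166 → f = 0.02276 (Swamee-Jain)
Major: h_f = f(L/D)·V²/2g = 0.02276·6475·0.05361 = 7.899 m
Minor: ΣK = 10.7; h_m = ΣK·V²/2g = 0.5753 m
Total H_L = 7.899 + 0.5753 = 8.475 m

H_L ≈ 8.47 m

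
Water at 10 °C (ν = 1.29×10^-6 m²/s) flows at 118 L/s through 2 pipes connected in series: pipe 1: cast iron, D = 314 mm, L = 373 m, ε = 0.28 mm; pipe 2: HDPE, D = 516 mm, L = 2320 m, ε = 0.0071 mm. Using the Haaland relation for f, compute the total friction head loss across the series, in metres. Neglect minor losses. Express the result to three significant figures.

H ≈ 3.91 m

Pipe 1: V = 1.524 m/s, Re = 3.71×10^5, ε/D = 8.92×10^-4, f = 0.01989, h_1 = f(L/D)V²/2g = 2.796 m
Pipe 2: V = 0.5643 m/s, Re = 2.26×10^5, ε/D = 1.38×10^-5, f = 0.01523, h_2 = f(L/D)V²/2g = 1.111 m
Series → Q common, losses add: H = Σh = 3.908 m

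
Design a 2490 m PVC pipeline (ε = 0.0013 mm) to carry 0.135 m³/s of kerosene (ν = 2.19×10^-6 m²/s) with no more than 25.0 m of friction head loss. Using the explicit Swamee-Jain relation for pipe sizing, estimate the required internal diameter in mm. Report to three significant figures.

Swamee-Jain (Type III): D = 0.66·[ε^1.25·(LQ²/(gh_f))^4.75 + ν·Q^9.4·(L/(gh_f))^5.2]^0.04
LQ²/(gh_f) = 0.1850; L/(gh_f) = 10.15
Term 1 = ε^1.25·(…)^4.75 = 1.45×10^-11; Term 2 = ν·Q^9.4·(…)^5.2 = 2.51×10^-9
D = 0.66·(1.45×10^-11 + 2.51×10^-9)^0.04 = 0.2990 m = 299 mm
Check: V = 1.92 m/s, Re = 2.63×10^5, f = 0.01479, h_f = 23.2 m ≈ 25.0 m ✓

D ≈ 299 mm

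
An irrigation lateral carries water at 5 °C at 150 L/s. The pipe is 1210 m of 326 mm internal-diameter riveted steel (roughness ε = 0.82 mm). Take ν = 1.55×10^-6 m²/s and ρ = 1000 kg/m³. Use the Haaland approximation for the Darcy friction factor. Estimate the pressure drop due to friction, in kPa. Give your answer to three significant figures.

V = 4Q/(πD²) = 4·0.150/(π·0.326²) = 1.797 m/s
Re = VD/ν = 1.797·0.326/1.55×10^-6 = 3.78×10^5 → turbulent
ε/D = 0.82/326 = 0.00252
Haaland: f = 0.02533
h_f = f(L/D)V²/(2g) = 0.02533·(1210/0.326)·1.797²/(2·9.81) = 15.47 m
Δp = ρg·h_f = 1000·9.81·15.47 = 151.8 kPa

Δp ≈ 152 kPa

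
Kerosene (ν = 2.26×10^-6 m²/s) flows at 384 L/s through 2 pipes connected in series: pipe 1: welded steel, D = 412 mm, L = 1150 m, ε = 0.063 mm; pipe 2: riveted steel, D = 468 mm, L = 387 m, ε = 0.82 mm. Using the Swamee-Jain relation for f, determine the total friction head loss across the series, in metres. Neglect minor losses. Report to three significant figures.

Pipe 1: V = 2.880 m/s, Re = 5.25×10^5, ε/D = 1.53×10^-4, f = 0.01498, h_1 = f(L/D)V²/2g = 17.68 m
Pipe 2: V = 2.232 m/s, Re = 4.62×10^5, ε/D = 0.00175, f = 0.02317, h_2 = f(L/D)V²/2g = 4.867 m
Series → Q common, losses add: H = Σh = 22.55 m

H ≈ 22.5 m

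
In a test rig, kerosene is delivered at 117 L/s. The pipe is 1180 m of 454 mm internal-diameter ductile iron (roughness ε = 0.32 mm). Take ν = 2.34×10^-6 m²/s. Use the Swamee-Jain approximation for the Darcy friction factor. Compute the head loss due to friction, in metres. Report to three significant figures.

V = 4Q/(πD²) = 4·0.117/(π·0.454²) = 0.7227 m/s
Re = VD/ν = 0.7227·0.454/2.34×10^-6 = 1.40×10^5 → turbulent
ε/D = 0.32/454 = 7.05×10^-4
Swamee-Jain: f = 0.02054
h_f = f(L/D)V²/(2g) = 0.02054·(1180/0.454)·0.7227²/(2·9.81) = 1.421 m

h_f ≈ 1.42 m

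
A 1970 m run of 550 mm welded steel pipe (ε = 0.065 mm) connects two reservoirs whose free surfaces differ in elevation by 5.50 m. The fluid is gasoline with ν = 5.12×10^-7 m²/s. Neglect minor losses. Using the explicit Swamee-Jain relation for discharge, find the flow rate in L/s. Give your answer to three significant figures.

Swamee-Jain (Type II): Q = -0.965·√(gD⁵h_f/L)·ln[ε/(3.7D) + √(3.17ν²L/(gD³h_f))]
√(gD⁵h_f/L) = √(9.81·0.550⁵·5.50/1970) = 0.03713
ε/(3.7D) = 3.19×10^-5; √(3.17ν²L/(gD³h_f)) = 1.35×10^-5
Q = -0.965·0.03713·ln(4.545×10^-5) = 0.3582 m³/s
Check: V = 1.51 m/s, Re = 1.62×10^6, f = 0.01333, h_f = 5.53 m ≈ 5.50 m ✓

Q ≈ 358 L/s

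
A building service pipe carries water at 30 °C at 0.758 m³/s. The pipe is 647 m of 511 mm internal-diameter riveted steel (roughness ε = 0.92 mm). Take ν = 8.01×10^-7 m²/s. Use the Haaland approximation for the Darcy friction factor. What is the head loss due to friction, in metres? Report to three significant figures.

V = 4Q/(πD²) = 4·0.758/(π·0.511²) = 3.696 m/s
Re = VD/ν = 3.696·0.511/8.01×10^-7 = 2.36×10^6 → turbulent
ε/D = 0.92/511 = 0.00180
Haaland: f = 0.02290
h_f = f(L/D)V²/(2g) = 0.02290·(647/0.511)·3.696²/(2·9.81) = 20.19 m

h_f ≈ 20.2 m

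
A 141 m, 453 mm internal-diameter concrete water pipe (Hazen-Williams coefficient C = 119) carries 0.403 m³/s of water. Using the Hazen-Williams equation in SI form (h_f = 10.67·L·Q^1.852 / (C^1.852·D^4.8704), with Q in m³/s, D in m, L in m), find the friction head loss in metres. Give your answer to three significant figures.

h_f = 10.67·141·0.403^1.852 / (119^1.852·0.453^4.8704) = 1.894 m

h_f ≈ 1.89 m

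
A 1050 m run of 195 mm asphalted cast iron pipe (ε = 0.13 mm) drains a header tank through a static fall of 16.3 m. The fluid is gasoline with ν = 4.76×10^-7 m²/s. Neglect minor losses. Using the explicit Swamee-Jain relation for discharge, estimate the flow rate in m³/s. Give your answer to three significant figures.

Swamee-Jain (Type II): Q = -0.965·√(gD⁵h_f/L)·ln[ε/(3.7D) + √(3.17ν²L/(gD³h_f))]
√(gD⁵h_f/L) = √(9.81·0.195⁵·16.3/1050) = 0.006553
ε/(3.7D) = 1.80×10^-4; √(3.17ν²L/(gD³h_f)) = 2.52×10^-5
Q = -0.965·0.006553·ln(2.054×10^-4) = 0.05369 m³/s
Check: V = 1.80 m/s, Re = 7.36×10^5, f = 0.01849, h_f = 16.4 m ≈ 16.3 m ✓

Q ≈ 0.0537 m³/s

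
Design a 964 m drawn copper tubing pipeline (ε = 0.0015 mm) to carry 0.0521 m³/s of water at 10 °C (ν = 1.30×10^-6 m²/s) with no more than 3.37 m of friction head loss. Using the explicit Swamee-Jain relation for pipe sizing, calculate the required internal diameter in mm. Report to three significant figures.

D ≈ 255 mm

Swamee-Jain (Type III): D = 0.66·[ε^1.25·(LQ²/(gh_f))^4.75 + ν·Q^9.4·(L/(gh_f))^5.2]^0.04
LQ²/(gh_f) = 0.07915; L/(gh_f) = 29.16
Term 1 = ε^1.25·(…)^4.75 = 3.07×10^-13; Term 2 = ν·Q^9.4·(…)^5.2 = 4.67×10^-11
D = 0.66·(3.07×10^-13 + 4.67×10^-11)^0.04 = 0.2549 m = 255 mm
Check: V = 1.02 m/s, Re = 2.00×10^5, f = 0.01558, h_f = 3.13 m ≈ 3.37 m ✓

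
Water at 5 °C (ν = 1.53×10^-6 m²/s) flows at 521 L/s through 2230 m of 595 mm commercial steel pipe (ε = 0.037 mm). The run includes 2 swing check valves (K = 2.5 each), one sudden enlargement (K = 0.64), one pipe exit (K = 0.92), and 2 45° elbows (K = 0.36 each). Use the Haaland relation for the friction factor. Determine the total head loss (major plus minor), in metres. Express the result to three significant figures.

V = 4Q/(πD²) = 1.874 m/s; V²/2g = 0.1789 m
Re = 7.29×10^5, ε/D = 6.22×10^-5 → f = 0.01318 (Haaland)
Major: h_f = f(L/D)·V²/2g = 0.01318·3748·0.1789 = 8.840 m
Minor: ΣK = 7.28; h_m = ΣK·V²/2g = 1.303 m
Total H_L = 8.840 + 1.303 = 10.14 m

H_L ≈ 10.1 m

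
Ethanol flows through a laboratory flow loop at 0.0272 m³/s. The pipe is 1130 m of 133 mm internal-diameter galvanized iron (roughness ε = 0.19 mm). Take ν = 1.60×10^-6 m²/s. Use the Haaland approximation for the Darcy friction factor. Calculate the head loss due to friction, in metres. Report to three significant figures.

V = 4Q/(πD²) = 4·0.0272/(π·0.133²) = 1.958 m/s
Re = VD/ν = 1.958·0.133/1.60×10^-6 = 1.63×10^5 → turbulent
ε/D = 0.19/133 = 0.00143
Haaland: f = 0.02269
h_f = f(L/D)V²/(2g) = 0.02269·(1130/0.133)·1.958²/(2·9.81) = 37.66 m

h_f ≈ 37.7 m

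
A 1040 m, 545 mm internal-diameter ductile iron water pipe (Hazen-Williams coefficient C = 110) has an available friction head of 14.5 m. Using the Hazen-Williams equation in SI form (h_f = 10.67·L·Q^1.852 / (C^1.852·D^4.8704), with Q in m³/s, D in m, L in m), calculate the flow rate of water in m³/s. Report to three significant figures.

Rearranging: Q = [h_f·C^1.852·D^4.8704 / (10.67·L)]^(1/1.852)
Q = [14.5·110^1.852·0.545^4.8704 / (10.67·1040)]^0.540 = 0.6180 m³/s

Q ≈ 0.618 m³/s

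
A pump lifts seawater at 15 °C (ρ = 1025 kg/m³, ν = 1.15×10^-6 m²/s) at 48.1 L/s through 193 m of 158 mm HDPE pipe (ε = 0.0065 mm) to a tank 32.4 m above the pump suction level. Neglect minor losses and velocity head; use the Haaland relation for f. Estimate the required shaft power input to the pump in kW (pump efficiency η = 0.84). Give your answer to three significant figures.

P_shaft ≈ 21.8 kW

V = 4Q/(πD²) = 2.453 m/s; Re = 3.37×10^5; ε/D = 4.11×10^-5; f = 0.01442
h_f = f(L/D)V²/2g = 5.403 m
Total head H = z + h_f = 32.4 + 5.403 = 37.80 m
P_hyd = ρgQH = 1025·9.81·0.0481·37.80 = 18.28 kW
P_shaft = P_hyd/η = 18.28/0.84 = 21.77 kW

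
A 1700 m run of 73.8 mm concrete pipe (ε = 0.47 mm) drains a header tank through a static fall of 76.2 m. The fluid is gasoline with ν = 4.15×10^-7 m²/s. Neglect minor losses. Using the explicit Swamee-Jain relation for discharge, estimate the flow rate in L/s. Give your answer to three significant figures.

Swamee-Jain (Type II): Q = -0.965·√(gD⁵h_f/L)·ln[ε/(3.7D) + √(3.17ν²L/(gD³h_f))]
√(gD⁵h_f/L) = √(9.81·0.0738⁵·76.2/1700) = 9.811×10^-4
ε/(3.7D) = 0.00172; √(3.17ν²L/(gD³h_f)) = 5.56×10^-5
Q = -0.965·9.811×10^-4·ln(0.001777) = 0.005996 m³/s
Check: V = 1.40 m/s, Re = 2.49×10^5, f = 0.03319, h_f = 76.6 m ≈ 76.2 m ✓

Q ≈ 6.00 L/s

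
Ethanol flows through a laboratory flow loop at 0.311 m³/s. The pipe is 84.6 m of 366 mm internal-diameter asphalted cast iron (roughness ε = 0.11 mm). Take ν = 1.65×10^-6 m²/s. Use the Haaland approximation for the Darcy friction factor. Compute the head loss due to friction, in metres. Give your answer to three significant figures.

V = 4Q/(πD²) = 4·0.311/(π·0.366²) = 2.956 m/s
Re = VD/ν = 2.956·0.366/1.65×10^-6 = 6.56×10^5 → turbulent
ε/D = 0.11/366 = 3.01×10^-4
Haaland: f = 0.01591
h_f = f(L/D)V²/(2g) = 0.01591·(84.6/0.366)·2.956²/(2·9.81) = 1.637 m

h_f ≈ 1.64 m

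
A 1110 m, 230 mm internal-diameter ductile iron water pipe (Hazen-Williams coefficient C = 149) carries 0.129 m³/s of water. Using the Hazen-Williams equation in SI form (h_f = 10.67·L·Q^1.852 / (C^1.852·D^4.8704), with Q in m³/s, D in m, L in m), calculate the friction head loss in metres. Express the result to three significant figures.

h_f = 10.67·1110·0.129^1.852 / (149^1.852·0.230^4.8704) = 32.37 m

h_f ≈ 32.4 m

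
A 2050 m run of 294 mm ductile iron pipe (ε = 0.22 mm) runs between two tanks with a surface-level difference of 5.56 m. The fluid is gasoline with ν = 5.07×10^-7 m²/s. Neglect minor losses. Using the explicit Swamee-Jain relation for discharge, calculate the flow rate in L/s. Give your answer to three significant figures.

Q ≈ 61.6 L/s

Swamee-Jain (Type II): Q = -0.965·√(gD⁵h_f/L)·ln[ε/(3.7D) + √(3.17ν²L/(gD³h_f))]
√(gD⁵h_f/L) = √(9.81·0.294⁵·5.56/2050) = 0.007645
ε/(3.7D) = 2.02×10^-4; √(3.17ν²L/(gD³h_f)) = 3.47×10^-5
Q = -0.965·0.007645·ln(2.370×10^-4) = 0.06158 m³/s
Check: V = 0.907 m/s, Re = 5.26×10^5, f = 0.01914, h_f = 5.60 m ≈ 5.56 m ✓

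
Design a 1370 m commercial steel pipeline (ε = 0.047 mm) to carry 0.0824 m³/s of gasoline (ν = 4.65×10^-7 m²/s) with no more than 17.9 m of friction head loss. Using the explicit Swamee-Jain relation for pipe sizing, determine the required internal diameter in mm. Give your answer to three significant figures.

D ≈ 232 mm

Swamee-Jain (Type III): D = 0.66·[ε^1.25·(LQ²/(gh_f))^4.75 + ν·Q^9.4·(L/(gh_f))^5.2]^0.04
LQ²/(gh_f) = 0.05297; L/(gh_f) = 7.802
Term 1 = ε^1.25·(…)^4.75 = 3.38×10^-12; Term 2 = ν·Q^9.4·(…)^5.2 = 1.31×10^-12
D = 0.66·(3.38×10^-12 + 1.31×10^-12)^0.04 = 0.2325 m = 232 mm
Check: V = 1.94 m/s, Re = 9.70×10^5, f = 0.01482, h_f = 16.8 m ≈ 17.9 m ✓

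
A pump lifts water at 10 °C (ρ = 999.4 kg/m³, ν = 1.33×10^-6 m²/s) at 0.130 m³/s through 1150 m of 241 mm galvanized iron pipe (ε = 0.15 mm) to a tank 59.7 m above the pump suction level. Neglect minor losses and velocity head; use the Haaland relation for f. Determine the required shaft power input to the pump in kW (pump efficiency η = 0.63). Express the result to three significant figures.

P_shaft ≈ 194 kW

V = 4Q/(πD²) = 2.850 m/s; Re = 5.16×10^5; ε/D = 6.22×10^-4; f = 0.01829
h_f = f(L/D)V²/2g = 36.13 m
Total head H = z + h_f = 59.7 + 36.13 = 95.83 m
P_hyd = ρgQH = 999.4·9.81·0.130·95.83 = 122.1 kW
P_shaft = P_hyd/η = 122.1/0.63 = 193.9 kW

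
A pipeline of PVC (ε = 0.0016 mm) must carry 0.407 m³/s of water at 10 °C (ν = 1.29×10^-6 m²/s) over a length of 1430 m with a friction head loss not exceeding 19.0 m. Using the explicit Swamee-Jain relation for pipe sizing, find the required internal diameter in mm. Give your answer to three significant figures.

D ≈ 418 mm

Swamee-Jain (Type III): D = 0.66·[ε^1.25·(LQ²/(gh_f))^4.75 + ν·Q^9.4·(L/(gh_f))^5.2]^0.04
LQ²/(gh_f) = 1.271; L/(gh_f) = 7.672
Term 1 = ε^1.25·(…)^4.75 = 1.78×10^-7; Term 2 = ν·Q^9.4·(…)^5.2 = 1.10×10^-5
D = 0.66·(1.78×10^-7 + 1.10×10^-5)^0.04 = 0.4183 m = 418 mm
Check: V = 2.96 m/s, Re = 9.60×10^5, f = 0.01178, h_f = 18.0 m ≈ 19.0 m ✓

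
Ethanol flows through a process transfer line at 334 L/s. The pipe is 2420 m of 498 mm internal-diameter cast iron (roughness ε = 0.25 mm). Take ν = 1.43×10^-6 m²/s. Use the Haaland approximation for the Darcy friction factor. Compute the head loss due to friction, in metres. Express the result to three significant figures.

h_f ≈ 12.7 m

V = 4Q/(πD²) = 4·0.334/(π·0.498²) = 1.715 m/s
Re = VD/ν = 1.715·0.498/1.43×10^-6 = 5.97×10^5 → turbulent
ε/D = 0.25/498 = 5.02×10^-4
Haaland: f = 0.01746
h_f = f(L/D)V²/(2g) = 0.01746·(2420/0.498)·1.715²/(2·9.81) = 12.72 m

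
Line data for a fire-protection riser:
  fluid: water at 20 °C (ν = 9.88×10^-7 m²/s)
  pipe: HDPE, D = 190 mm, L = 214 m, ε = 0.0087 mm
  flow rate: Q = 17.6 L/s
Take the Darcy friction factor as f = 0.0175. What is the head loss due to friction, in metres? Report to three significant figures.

h_f ≈ 0.387 m

V = 4Q/(πD²) = 4·0.0176/(π·0.190²) = 0.6207 m/s
h_f = f(L/D)V²/(2g) = 0.01750·(214/0.190)·0.6207²/(2·9.81) = 0.3871 m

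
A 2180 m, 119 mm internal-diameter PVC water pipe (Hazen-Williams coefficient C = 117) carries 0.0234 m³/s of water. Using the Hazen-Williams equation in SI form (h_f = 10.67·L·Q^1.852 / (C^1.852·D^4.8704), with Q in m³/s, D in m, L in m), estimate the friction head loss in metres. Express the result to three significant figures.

h_f = 10.67·2180·0.0234^1.852 / (117^1.852·0.119^4.8704) = 104.4 m

h_f ≈ 104 m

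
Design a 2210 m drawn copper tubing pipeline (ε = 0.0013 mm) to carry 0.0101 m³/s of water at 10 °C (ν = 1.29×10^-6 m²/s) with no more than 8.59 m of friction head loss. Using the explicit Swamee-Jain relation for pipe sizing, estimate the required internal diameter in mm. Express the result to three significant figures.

Swamee-Jain (Type III): D = 0.66·[ε^1.25·(LQ²/(gh_f))^4.75 + ν·Q^9.4·(L/(gh_f))^5.2]^0.04
LQ²/(gh_f) = 0.002675; L/(gh_f) = 26.23
Term 1 = ε^1.25·(…)^4.75 = 2.65×10^-20; Term 2 = ν·Q^9.4·(…)^5.2 = 5.35×10^-18
D = 0.66·(2.65×10^-20 + 5.35×10^-18)^0.04 = 0.1345 m = 135 mm
Check: V = 0.711 m/s, Re = 7.41×10^4, f = 0.01909, h_f = 8.07 m ≈ 8.59 m ✓

D ≈ 135 mm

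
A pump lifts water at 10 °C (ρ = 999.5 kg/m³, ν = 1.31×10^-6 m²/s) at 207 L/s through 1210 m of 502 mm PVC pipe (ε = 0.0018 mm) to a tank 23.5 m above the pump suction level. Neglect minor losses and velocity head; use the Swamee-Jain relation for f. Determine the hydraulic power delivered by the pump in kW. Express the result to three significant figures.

V = 4Q/(πD²) = 1.046 m/s; Re = 4.01×10^5; ε/D = 3.59×10^-6; f = 0.01368
h_f = f(L/D)V²/2g = 1.838 m
Total head H = z + h_f = 23.5 + 1.838 = 25.34 m
P_hyd = ρgQH = 999.5·9.81·0.207·25.34 = 51.43 kW

P_hyd ≈ 51.4 kW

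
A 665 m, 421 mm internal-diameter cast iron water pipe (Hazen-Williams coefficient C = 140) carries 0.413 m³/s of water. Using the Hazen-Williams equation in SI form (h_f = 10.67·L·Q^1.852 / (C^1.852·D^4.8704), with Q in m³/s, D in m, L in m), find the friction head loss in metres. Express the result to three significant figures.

h_f = 10.67·665·0.413^1.852 / (140^1.852·0.421^4.8704) = 9.885 m

h_f ≈ 9.89 m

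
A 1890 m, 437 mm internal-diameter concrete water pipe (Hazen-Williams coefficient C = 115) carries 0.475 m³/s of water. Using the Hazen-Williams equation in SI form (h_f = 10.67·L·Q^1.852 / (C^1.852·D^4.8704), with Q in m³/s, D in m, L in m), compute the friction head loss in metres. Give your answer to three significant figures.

h_f = 10.67·1890·0.475^1.852 / (115^1.852·0.437^4.8704) = 43.70 m

h_f ≈ 43.7 m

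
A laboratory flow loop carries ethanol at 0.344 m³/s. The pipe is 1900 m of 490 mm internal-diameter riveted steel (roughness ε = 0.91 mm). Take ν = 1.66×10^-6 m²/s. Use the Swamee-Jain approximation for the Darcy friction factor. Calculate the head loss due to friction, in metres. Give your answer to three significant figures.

V = 4Q/(πD²) = 4·0.344/(π·0.490²) = 1.824 m/s
Re = VD/ν = 1.824·0.490/1.66×10^-6 = 5.38×10^5 → turbulent
ε/D = 0.91/490 = 0.00186
Swamee-Jain: f = 0.02344
h_f = f(L/D)V²/(2g) = 0.02344·(1900/0.490)·1.824²/(2·9.81) = 15.41 m

h_f ≈ 15.4 m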